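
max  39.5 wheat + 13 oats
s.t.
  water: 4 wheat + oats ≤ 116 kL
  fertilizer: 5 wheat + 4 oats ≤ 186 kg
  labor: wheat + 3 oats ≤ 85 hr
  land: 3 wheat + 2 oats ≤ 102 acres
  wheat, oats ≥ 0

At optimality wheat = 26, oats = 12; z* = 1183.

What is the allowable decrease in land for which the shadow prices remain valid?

15

Binding constraints: water, land. The basis is B = [[4,1],[3,2]] with det 5.
Per unit decrease in land, x* moves by d = (0.2, -0.8).
The basis stays optimal until oats reaches 0; allowable decrease = 15 acres.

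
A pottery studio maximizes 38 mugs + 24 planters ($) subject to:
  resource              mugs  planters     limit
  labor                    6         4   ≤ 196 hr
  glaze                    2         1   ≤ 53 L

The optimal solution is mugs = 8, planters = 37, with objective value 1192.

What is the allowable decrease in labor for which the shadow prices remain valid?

Binding constraints: labor, glaze. The basis is B = [[6,4],[2,1]] with det -2.
Per unit decrease in labor, x* moves by d = (0.5, -1).
The basis stays optimal until planters reaches 0; allowable decrease = 37 hr.

37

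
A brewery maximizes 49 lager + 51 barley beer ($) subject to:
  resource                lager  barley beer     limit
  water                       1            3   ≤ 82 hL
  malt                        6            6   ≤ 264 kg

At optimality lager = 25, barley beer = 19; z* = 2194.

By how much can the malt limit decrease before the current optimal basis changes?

Binding constraints: water, malt. The basis is B = [[1,3],[6,6]] with det -12.
Per unit decrease in malt, x* moves by d = (-0.25, 0.0833).
The basis stays optimal until lager reaches 0; allowable decrease = 100 kg.

100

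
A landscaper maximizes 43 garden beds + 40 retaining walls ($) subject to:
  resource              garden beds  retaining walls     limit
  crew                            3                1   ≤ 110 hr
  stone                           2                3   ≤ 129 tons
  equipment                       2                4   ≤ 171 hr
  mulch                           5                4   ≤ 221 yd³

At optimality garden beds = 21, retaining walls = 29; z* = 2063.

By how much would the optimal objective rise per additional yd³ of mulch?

7

At the optimum: crew uses 92 of 110 (slack = 18); stone uses 129 of 129 (binding); equipment uses 158 of 171 (slack = 13); mulch uses 221 of 221 (binding).
Slack constraints have shadow price 0 (complementary slackness).
The binding rows give the dual system: 2·y_stone + 5·y_mulch = 43 and 3·y_stone + 4·y_mulch = 40.
This yields shadow prices y_stone = 4, y_mulch = 7.
Shadow price of mulch = 7.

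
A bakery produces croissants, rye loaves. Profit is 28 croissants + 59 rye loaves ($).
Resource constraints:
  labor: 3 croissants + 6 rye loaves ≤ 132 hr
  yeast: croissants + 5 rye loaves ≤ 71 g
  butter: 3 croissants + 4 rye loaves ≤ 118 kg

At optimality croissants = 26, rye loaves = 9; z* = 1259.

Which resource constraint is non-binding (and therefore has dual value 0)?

labor: 132/132 (binding)
yeast: 71/71 (binding)
butter: 114/118 (slack 4)
By complementary slackness, a constraint with positive slack has shadow price 0 → butter.

butter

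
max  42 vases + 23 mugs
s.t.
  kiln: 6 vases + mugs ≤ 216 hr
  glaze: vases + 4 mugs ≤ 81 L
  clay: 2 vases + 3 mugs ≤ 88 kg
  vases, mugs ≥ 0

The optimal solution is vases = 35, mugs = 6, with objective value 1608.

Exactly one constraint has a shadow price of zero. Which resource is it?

kiln: 216/216 (binding)
glaze: 59/81 (slack 22)
clay: 88/88 (binding)
By complementary slackness, a constraint with positive slack has shadow price 0 → glaze.

glaze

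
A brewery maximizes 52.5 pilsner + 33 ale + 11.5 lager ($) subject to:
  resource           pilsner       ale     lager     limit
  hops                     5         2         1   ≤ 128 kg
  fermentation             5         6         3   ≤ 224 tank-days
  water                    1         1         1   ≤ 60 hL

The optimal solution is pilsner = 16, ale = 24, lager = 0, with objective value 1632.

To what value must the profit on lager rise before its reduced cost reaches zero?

16.5

At the optimum: hops uses 128 of 128 (binding); fermentation uses 224 of 224 (binding); water uses 40 of 60 (slack = 20).
Slack constraints have shadow price 0 (complementary slackness).
Dual feasibility on the basic columns requires 5·y_hops + 5·y_fermentation = 52.5, 2·y_hops + 6·y_fermentation = 33.
→ y_hops = 7.5 and y_fermentation = 3.
lager enters the basis when its profit ≥ yᵀa₃ = 7.5·1 + 3·3 = 16.5.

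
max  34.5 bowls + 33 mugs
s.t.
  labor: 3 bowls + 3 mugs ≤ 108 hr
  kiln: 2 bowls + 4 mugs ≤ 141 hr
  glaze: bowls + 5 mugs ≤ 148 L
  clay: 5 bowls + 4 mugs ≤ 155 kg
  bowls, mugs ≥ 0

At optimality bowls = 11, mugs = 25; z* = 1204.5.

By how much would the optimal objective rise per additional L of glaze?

0

Binding: labor and clay. Non-binding: kiln (19 unused), glaze (12 unused).
By complementary slackness, y = 0 for the non-binding constraints.
Dual feasibility on the basic columns requires 3·y_labor + 5·y_clay = 34.5, 3·y_labor + 4·y_clay = 33.
This yields shadow prices y_labor = 9, y_clay = 1.5.
Shadow price of glaze = 0.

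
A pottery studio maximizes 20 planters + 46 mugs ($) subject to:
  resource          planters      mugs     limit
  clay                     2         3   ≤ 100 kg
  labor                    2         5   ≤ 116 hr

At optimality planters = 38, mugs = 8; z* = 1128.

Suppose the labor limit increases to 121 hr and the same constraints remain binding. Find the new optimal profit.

1168

Both clay and labor are binding at x*.
The binding rows give the dual system: 2·y_clay + 2·y_labor = 20 and 3·y_clay + 5·y_labor = 46.
→ y_clay = 2 and y_labor = 8.
Δz = y_labor·Δb = 8 × (5) = 40, so new z* = 1128 + 40 = 1168.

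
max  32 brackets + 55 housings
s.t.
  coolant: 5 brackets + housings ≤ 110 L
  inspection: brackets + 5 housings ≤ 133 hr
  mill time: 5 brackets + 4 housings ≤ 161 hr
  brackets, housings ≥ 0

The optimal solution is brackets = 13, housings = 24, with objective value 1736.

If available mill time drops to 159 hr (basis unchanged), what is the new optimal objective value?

1726

Binding: inspection and mill time. Non-binding: coolant (21 unused).
Slack constraints have shadow price 0 (complementary slackness).
Dual feasibility on the basic columns requires 1·y_inspection + 5·y_mill time = 32, 5·y_inspection + 4·y_mill time = 55.
Solving: y_inspection = 7, y_mill time = 5.
Δz = y_mill time·Δb = 5 × (-2) = -10, so new z* = 1736 − 10 = 1726.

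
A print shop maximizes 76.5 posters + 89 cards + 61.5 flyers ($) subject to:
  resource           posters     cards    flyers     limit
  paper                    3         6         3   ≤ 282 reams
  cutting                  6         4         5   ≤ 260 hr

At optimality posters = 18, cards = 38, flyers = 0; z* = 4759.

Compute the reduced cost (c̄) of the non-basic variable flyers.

At the optimum: paper uses 282 of 282 (binding); cutting uses 260 of 260 (binding).
Dual feasibility on the basic columns requires 3·y_paper + 6·y_cutting = 76.5, 6·y_paper + 4·y_cutting = 89.
Solving: y_paper = 9.5, y_cutting = 8.
Reduced cost of flyers: c₃ − yᵀa₃ = 61.5 − (9.5·3 + 8·5) = 61.5 − 68.5 = -7.

-7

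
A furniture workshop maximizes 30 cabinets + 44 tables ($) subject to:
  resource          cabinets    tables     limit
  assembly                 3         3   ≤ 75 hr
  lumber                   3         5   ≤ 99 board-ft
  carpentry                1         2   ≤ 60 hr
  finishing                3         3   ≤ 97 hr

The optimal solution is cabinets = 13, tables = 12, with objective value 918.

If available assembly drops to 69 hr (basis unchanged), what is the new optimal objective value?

At the optimum: assembly uses 75 of 75 (binding); lumber uses 99 of 99 (binding); carpentry uses 37 of 60 (slack = 23); finishing uses 75 of 97 (slack = 22).
By complementary slackness, y = 0 for the non-binding constraints.
From A_Bᵀ y = c: 3·y_assembly + 3·y_lumber = 30; 3·y_assembly + 5·y_lumber = 44.
Solving: y_assembly = 3, y_lumber = 7.
Δz = y_assembly·Δb = 3 × (-6) = -18, so new z* = 918 − 18 = 900.

900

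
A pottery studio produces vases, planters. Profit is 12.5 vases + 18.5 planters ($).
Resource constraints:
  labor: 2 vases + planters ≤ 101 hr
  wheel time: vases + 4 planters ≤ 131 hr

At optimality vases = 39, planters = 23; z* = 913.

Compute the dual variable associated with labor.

Both labor and wheel time are binding at x*.
The binding rows give the dual system: 2·y_labor + 1·y_wheel time = 12.5 and 1·y_labor + 4·y_wheel time = 18.5.
Solving: y_labor = 4.5, y_wheel time = 3.5.
Shadow price of labor = 4.5.

4.5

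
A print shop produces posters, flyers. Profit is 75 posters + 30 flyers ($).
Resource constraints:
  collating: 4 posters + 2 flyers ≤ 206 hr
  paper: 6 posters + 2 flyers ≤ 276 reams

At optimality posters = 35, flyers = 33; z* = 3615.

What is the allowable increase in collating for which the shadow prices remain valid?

Binding constraints: collating, paper. The basis is B = [[4,2],[6,2]] with det -4.
Per unit increase in collating, x* moves by d = (-0.5, 1.5).
The basis stays optimal until posters reaches 0; allowable increase = 70 hr.

70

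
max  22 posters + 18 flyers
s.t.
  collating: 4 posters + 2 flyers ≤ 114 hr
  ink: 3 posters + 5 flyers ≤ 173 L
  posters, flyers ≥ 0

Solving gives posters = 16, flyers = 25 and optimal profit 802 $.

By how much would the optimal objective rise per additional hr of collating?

Check each constraint at x*: collating 114/114 (tight); ink 173/173 (tight).
From A_Bᵀ y = c: 4·y_collating + 3·y_ink = 22; 2·y_collating + 5·y_ink = 18.
Solving: y_collating = 4, y_ink = 2.
Shadow price of collating = 4.

4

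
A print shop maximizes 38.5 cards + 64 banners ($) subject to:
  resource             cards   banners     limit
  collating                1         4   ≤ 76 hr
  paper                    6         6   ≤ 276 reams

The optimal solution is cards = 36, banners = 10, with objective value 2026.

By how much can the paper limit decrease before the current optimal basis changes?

Binding constraints: collating, paper. The basis is B = [[1,4],[6,6]] with det -18.
Per unit decrease in paper, x* moves by d = (-0.2222, 0.0556).
The basis stays optimal until cards reaches 0; allowable decrease = 162 reams.

162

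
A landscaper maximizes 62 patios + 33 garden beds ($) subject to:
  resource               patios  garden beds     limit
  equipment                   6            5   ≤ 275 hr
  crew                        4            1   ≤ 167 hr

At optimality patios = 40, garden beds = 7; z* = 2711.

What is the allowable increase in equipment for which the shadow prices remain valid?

560

Binding constraints: equipment, crew. The basis is B = [[6,5],[4,1]] with det -14.
Per unit increase in equipment, x* moves by d = (-0.0714, 0.2857).
The basis stays optimal until patios reaches 0; allowable increase = 560 hr.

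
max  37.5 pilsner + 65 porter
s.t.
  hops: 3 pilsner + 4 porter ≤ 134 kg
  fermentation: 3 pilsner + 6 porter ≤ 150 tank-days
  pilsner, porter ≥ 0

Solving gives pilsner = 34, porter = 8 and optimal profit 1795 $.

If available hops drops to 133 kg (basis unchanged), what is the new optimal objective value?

Check each constraint at x*: hops 134/134 (tight); fermentation 150/150 (tight).
The binding rows give the dual system: 3·y_hops + 3·y_fermentation = 37.5 and 4·y_hops + 6·y_fermentation = 65.
This yields shadow prices y_hops = 5, y_fermentation = 7.5.
Δz = y_hops·Δb = 5 × (-1) = -5, so new z* = 1795 − 5 = 1790.

1790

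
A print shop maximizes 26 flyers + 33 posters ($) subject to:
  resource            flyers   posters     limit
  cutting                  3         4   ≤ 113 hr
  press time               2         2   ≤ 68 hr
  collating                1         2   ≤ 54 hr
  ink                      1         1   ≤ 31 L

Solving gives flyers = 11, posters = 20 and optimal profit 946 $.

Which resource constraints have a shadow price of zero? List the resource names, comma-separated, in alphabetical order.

collating, press time

cutting: 113/113 (binding)
press time: 62/68 (slack 6)
collating: 51/54 (slack 3)
ink: 31/31 (binding)
By complementary slackness, a constraint with positive slack has shadow price 0 → collating, press time.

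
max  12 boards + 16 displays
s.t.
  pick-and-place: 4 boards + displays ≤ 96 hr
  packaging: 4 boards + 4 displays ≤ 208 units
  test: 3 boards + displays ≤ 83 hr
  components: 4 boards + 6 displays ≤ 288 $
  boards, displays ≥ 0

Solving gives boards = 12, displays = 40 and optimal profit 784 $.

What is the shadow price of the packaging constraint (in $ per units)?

1

At the optimum: pick-and-place uses 88 of 96 (slack = 8); packaging uses 208 of 208 (binding); test uses 76 of 83 (slack = 7); components uses 288 of 288 (binding).
Slack constraints have shadow price 0 (complementary slackness).
Dual feasibility on the basic columns requires 4·y_packaging + 4·y_components = 12, 4·y_packaging + 6·y_components = 16.
Solving: y_packaging = 1, y_components = 2.
Shadow price of packaging = 1.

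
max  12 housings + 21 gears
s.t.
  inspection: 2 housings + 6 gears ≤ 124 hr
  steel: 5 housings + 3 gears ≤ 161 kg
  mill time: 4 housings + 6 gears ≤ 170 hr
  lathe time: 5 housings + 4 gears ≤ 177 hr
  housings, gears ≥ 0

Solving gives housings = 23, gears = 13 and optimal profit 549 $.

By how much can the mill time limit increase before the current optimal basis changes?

3.5

Binding constraints: inspection, mill time. The basis is B = [[2,6],[4,6]] with det -12.
Per unit increase in mill time, x* moves by d = (0.5, -0.1667).
The basis stays optimal until steel becomes binding; allowable increase = 3.5 hr.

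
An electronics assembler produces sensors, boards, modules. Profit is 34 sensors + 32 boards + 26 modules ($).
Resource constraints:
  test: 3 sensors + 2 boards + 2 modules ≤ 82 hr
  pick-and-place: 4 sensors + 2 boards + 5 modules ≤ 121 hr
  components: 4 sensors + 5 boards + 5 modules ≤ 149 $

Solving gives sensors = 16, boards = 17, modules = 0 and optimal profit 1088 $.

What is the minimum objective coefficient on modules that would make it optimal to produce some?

32

At the optimum: test uses 82 of 82 (binding); pick-and-place uses 98 of 121 (slack = 23); components uses 149 of 149 (binding).
Since pick-and-place is not tight, its dual is 0.
From A_Bᵀ y = c: 3·y_test + 4·y_components = 34; 2·y_test + 5·y_components = 32.
→ y_test = 6 and y_components = 4.
modules enters the basis when its profit ≥ yᵀa₃ = 6·2 + 4·5 = 32.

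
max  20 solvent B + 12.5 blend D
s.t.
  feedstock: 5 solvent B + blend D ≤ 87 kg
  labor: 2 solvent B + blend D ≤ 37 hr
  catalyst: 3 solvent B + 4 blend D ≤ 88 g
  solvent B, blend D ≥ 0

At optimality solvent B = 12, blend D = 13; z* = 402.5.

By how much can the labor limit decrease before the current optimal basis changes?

Binding constraints: labor, catalyst. The basis is B = [[2,1],[3,4]] with det 5.
Per unit decrease in labor, x* moves by d = (-0.8, 0.6).
The basis stays optimal until solvent B reaches 0; allowable decrease = 15 hr.

15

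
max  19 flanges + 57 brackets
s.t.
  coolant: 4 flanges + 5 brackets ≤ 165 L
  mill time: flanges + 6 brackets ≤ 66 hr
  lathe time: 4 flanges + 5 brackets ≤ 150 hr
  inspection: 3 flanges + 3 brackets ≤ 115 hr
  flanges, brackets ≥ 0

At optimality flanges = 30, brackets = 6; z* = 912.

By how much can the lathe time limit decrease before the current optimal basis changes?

95

Binding constraints: mill time, lathe time. The basis is B = [[1,6],[4,5]] with det -19.
Per unit decrease in lathe time, x* moves by d = (-0.3158, 0.0526).
The basis stays optimal until flanges reaches 0; allowable decrease = 95 hr.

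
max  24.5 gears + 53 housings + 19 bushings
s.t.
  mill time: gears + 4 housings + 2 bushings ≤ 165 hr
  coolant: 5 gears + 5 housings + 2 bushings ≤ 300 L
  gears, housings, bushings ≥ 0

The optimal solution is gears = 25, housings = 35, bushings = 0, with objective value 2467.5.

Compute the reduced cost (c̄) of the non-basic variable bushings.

-6

Both mill time and coolant are binding at x*.
Dual feasibility on the basic columns requires 1·y_mill time + 5·y_coolant = 24.5, 4·y_mill time + 5·y_coolant = 53.
Solving: y_mill time = 9.5, y_coolant = 3.
Reduced cost of bushings: c₃ − yᵀa₃ = 19 − (9.5·2 + 3·2) = 19 − 25 = -6.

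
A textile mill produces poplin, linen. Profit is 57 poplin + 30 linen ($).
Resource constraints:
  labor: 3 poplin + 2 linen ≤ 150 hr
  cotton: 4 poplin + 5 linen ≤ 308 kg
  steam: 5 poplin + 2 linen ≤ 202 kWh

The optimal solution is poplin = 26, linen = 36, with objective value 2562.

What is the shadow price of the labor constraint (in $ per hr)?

At the optimum: labor uses 150 of 150 (binding); cotton uses 284 of 308 (slack = 24); steam uses 202 of 202 (binding).
Since cotton is not tight, its dual is 0.
Dual feasibility on the basic columns requires 3·y_labor + 5·y_steam = 57, 2·y_labor + 2·y_steam = 30.
Solving: y_labor = 9, y_steam = 6.
Shadow price of labor = 9.

9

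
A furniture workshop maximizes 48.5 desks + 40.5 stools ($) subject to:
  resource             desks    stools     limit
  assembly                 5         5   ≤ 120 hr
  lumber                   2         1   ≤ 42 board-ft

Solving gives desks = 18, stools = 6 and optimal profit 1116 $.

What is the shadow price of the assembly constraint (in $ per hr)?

6.5

At the optimum: assembly uses 120 of 120 (binding); lumber uses 42 of 42 (binding).
Dual feasibility on the basic columns requires 5·y_assembly + 2·y_lumber = 48.5, 5·y_assembly + 1·y_lumber = 40.5.
→ y_assembly = 6.5 and y_lumber = 8.
Shadow price of assembly = 6.5.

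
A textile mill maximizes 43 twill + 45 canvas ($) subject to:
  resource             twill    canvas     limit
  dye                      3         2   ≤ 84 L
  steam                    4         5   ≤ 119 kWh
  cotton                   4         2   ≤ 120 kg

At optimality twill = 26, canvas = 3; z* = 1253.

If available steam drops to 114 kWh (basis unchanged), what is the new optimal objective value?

Binding: dye and steam. Non-binding: cotton (10 unused).
By complementary slackness, y = 0 for the non-binding constraint.
The binding rows give the dual system: 3·y_dye + 4·y_steam = 43 and 2·y_dye + 5·y_steam = 45.
This yields shadow prices y_dye = 5, y_steam = 7.
Δz = y_steam·Δb = 7 × (-5) = -35, so new z* = 1253 − 35 = 1218.

1218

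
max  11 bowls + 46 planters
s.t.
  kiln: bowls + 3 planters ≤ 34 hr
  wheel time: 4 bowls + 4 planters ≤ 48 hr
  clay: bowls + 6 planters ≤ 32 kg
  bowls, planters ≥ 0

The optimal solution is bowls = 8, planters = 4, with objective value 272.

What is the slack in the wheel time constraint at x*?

0

wheel time used = 4·8 + 4·4 = 48; slack = 48 − 48 = 0.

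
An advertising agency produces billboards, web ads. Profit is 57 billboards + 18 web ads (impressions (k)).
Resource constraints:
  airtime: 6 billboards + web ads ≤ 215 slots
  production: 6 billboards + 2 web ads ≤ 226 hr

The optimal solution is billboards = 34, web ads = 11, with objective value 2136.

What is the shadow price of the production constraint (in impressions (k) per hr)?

Both airtime and production are binding at x*.
Dual feasibility on the basic columns requires 6·y_airtime + 6·y_production = 57, 1·y_airtime + 2·y_production = 18.
→ y_airtime = 1 and y_production = 8.5.
Shadow price of production = 8.5.

8.5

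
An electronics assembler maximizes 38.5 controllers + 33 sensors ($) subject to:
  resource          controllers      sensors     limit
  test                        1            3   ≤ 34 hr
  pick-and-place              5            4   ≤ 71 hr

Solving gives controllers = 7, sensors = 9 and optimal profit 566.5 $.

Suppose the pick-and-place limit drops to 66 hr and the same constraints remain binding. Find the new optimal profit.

529

Check each constraint at x*: test 34/34 (tight); pick-and-place 71/71 (tight).
Dual feasibility on the basic columns requires 1·y_test + 5·y_pick-and-place = 38.5, 3·y_test + 4·y_pick-and-place = 33.
This yields shadow prices y_test = 1, y_pick-and-place = 7.5.
Δz = y_pick-and-place·Δb = 7.5 × (-5) = -37.5, so new z* = 566.5 − 37.5 = 529.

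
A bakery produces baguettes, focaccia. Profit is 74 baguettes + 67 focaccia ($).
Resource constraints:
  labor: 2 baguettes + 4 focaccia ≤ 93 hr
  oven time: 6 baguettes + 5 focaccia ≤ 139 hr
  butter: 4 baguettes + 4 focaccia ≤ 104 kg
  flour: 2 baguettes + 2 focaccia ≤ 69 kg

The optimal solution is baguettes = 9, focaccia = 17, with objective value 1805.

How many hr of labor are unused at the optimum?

7

labor used = 2·9 + 4·17 = 86; slack = 93 − 86 = 7.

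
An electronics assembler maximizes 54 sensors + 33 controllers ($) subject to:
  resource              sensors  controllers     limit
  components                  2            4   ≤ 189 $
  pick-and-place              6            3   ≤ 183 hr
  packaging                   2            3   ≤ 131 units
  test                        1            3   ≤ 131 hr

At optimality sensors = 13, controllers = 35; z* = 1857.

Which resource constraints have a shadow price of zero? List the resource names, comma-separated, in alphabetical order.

components, test

components: 166/189 (slack 23)
pick-and-place: 183/183 (binding)
packaging: 131/131 (binding)
test: 118/131 (slack 13)
By complementary slackness, a constraint with positive slack has shadow price 0 → components, test.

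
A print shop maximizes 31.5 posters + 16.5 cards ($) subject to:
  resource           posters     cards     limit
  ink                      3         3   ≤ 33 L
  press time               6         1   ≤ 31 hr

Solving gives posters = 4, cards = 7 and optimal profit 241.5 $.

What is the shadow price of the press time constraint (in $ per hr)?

3

Check each constraint at x*: ink 33/33 (tight); press time 31/31 (tight).
From A_Bᵀ y = c: 3·y_ink + 6·y_press time = 31.5; 3·y_ink + 1·y_press time = 16.5.
Solving: y_ink = 4.5, y_press time = 3.
Shadow price of press time = 3.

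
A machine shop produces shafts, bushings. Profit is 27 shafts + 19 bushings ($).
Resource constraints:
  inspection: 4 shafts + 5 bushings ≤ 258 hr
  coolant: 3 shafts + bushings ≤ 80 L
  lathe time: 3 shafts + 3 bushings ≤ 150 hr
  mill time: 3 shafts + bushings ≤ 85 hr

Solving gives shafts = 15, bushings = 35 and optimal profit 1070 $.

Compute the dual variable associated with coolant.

4

Binding: coolant and lathe time. Non-binding: inspection (23 unused), mill time (5 unused).
Since inspection, mill time are not tight, their duals are 0.
The binding rows give the dual system: 3·y_coolant + 3·y_lathe time = 27 and 1·y_coolant + 3·y_lathe time = 19.
Solving: y_coolant = 4, y_lathe time = 5.
Shadow price of coolant = 4.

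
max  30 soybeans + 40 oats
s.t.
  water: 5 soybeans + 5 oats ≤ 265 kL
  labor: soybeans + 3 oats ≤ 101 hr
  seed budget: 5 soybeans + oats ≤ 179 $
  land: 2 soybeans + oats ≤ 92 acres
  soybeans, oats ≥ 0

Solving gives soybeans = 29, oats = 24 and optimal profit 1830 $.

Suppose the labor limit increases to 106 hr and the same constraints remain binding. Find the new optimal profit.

Check each constraint at x*: water 265/265 (tight); labor 101/101 (tight); seed budget 169/179 (slack 10); land 82/92 (slack 10).
By complementary slackness, y = 0 for the non-binding constraints.
The binding rows give the dual system: 5·y_water + 1·y_labor = 30 and 5·y_water + 3·y_labor = 40.
This yields shadow prices y_water = 5, y_labor = 5.
Δz = y_labor·Δb = 5 × (5) = 25, so new z* = 1830 + 25 = 1855.

1855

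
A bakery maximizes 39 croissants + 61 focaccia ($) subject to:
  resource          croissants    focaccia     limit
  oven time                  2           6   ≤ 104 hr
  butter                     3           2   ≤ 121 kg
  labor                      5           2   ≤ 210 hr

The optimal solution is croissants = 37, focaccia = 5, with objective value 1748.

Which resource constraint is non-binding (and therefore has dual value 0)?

oven time: 104/104 (binding)
butter: 121/121 (binding)
labor: 195/210 (slack 15)
By complementary slackness, a constraint with positive slack has shadow price 0 → labor.

labor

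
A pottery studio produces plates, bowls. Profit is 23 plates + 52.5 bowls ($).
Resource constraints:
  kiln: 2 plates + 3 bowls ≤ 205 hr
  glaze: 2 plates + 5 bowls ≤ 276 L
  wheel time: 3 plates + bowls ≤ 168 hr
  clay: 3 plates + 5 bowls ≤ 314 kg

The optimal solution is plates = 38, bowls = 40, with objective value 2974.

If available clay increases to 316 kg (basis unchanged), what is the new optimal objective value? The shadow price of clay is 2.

Δb = 2, so new z* = 2974 + (2)·(2) = 2974 + 4 = 2978.

2978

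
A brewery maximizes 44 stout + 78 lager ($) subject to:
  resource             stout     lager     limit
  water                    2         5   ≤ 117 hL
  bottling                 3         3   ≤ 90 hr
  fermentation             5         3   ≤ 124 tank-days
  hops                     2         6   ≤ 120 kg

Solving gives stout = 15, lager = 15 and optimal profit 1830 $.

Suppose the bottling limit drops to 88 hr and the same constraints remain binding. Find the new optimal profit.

1812

At the optimum: water uses 105 of 117 (slack = 12); bottling uses 90 of 90 (binding); fermentation uses 120 of 124 (slack = 4); hops uses 120 of 120 (binding).
Slack constraints have shadow price 0 (complementary slackness).
The binding rows give the dual system: 3·y_bottling + 2·y_hops = 44 and 3·y_bottling + 6·y_hops = 78.
This yields shadow prices y_bottling = 9, y_hops = 8.5.
Δz = y_bottling·Δb = 9 × (-2) = -18, so new z* = 1830 − 18 = 1812.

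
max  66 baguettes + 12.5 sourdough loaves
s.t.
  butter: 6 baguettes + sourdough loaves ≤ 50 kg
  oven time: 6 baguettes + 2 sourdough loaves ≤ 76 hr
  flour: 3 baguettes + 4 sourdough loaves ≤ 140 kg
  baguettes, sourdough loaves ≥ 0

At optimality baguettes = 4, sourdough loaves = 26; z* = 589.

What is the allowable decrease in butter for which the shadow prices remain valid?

8

Binding constraints: butter, oven time. The basis is B = [[6,1],[6,2]] with det 6.
Per unit decrease in butter, x* moves by d = (-0.3333, 1).
The basis stays optimal until flour becomes binding; allowable decrease = 8 kg.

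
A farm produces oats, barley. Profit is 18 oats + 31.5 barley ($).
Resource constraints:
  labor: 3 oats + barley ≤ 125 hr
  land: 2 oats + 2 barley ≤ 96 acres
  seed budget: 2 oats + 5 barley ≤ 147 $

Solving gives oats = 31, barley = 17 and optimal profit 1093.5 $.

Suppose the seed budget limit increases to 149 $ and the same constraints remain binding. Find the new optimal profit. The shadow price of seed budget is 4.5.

1102.5

Δb = 2, so new z* = 1093.5 + (4.5)·(2) = 1093.5 + 9 = 1102.5.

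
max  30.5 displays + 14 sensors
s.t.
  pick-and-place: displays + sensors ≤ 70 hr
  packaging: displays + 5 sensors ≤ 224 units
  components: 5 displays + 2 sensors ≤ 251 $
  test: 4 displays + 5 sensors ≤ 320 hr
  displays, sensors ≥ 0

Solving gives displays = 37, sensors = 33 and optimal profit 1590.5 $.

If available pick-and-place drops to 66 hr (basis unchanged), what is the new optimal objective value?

Check each constraint at x*: pick-and-place 70/70 (tight); packaging 202/224 (slack 22); components 251/251 (tight); test 313/320 (slack 7).
By complementary slackness, y = 0 for the non-binding constraints.
From A_Bᵀ y = c: 1·y_pick-and-place + 5·y_components = 30.5; 1·y_pick-and-place + 2·y_components = 14.
Solving: y_pick-and-place = 3, y_components = 5.5.
Δz = y_pick-and-place·Δb = 3 × (-4) = -12, so new z* = 1590.5 − 12 = 1578.5.

1578.5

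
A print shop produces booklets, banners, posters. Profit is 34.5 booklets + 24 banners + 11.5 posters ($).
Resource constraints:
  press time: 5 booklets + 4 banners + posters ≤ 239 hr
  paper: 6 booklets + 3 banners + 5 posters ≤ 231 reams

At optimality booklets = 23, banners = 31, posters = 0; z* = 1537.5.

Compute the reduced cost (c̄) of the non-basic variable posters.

-3

Check each constraint at x*: press time 239/239 (tight); paper 231/231 (tight).
Dual feasibility on the basic columns requires 5·y_press time + 6·y_paper = 34.5, 4·y_press time + 3·y_paper = 24.
Solving: y_press time = 4.5, y_paper = 2.
Reduced cost of posters: c₃ − yᵀa₃ = 11.5 − (4.5·1 + 2·5) = 11.5 − 14.5 = -3.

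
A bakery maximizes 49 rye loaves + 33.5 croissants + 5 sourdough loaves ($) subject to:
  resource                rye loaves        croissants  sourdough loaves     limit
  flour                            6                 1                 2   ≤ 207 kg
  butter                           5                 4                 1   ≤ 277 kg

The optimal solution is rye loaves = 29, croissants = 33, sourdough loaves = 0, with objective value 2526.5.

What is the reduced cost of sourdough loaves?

Both flour and butter are binding at x*.
From A_Bᵀ y = c: 6·y_flour + 5·y_butter = 49; 1·y_flour + 4·y_butter = 33.5.
This yields shadow prices y_flour = 1.5, y_butter = 8.
Reduced cost of sourdough loaves: c₃ − yᵀa₃ = 5 − (1.5·2 + 8·1) = 5 − 11 = -6.

-6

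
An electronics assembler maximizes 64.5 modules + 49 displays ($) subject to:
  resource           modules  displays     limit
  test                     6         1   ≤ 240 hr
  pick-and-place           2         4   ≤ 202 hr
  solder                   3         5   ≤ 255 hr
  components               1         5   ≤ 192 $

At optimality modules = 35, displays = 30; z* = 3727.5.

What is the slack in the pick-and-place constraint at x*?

pick-and-place used = 2·35 + 4·30 = 190; slack = 202 − 190 = 12.

12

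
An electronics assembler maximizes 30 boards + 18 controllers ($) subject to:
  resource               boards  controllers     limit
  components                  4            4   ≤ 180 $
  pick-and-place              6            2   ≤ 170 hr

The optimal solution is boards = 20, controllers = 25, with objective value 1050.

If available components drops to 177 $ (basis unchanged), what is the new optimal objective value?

Check each constraint at x*: components 180/180 (tight); pick-and-place 170/170 (tight).
Dual feasibility on the basic columns requires 4·y_components + 6·y_pick-and-place = 30, 4·y_components + 2·y_pick-and-place = 18.
This yields shadow prices y_components = 3, y_pick-and-place = 3.
Δz = y_components·Δb = 3 × (-3) = -9, so new z* = 1050 − 9 = 1041.

1041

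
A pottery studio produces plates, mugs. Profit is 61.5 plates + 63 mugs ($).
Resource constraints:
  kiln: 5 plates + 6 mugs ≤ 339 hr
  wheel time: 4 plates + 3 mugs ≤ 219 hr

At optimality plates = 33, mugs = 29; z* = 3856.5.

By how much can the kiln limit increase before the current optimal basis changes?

Binding constraints: kiln, wheel time. The basis is B = [[5,6],[4,3]] with det -9.
Per unit increase in kiln, x* moves by d = (-0.3333, 0.4444).
The basis stays optimal until plates reaches 0; allowable increase = 99 hr.

99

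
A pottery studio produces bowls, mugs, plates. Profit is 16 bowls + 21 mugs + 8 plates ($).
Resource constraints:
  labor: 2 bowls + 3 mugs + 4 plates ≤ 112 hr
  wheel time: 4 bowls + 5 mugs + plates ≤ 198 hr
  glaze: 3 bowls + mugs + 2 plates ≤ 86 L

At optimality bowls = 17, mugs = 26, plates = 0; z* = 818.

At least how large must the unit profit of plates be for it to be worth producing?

Binding: labor and wheel time. Non-binding: glaze (9 unused).
By complementary slackness, y = 0 for the non-binding constraint.
The binding rows give the dual system: 2·y_labor + 4·y_wheel time = 16 and 3·y_labor + 5·y_wheel time = 21.
→ y_labor = 2 and y_wheel time = 3.
plates enters the basis when its profit ≥ yᵀa₃ = 2·4 + 3·1 = 11.

11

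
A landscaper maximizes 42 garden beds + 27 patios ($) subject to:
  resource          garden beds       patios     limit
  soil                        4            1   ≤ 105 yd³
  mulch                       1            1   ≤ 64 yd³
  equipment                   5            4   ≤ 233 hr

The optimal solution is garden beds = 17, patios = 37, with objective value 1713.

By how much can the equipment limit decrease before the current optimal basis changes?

Binding constraints: soil, equipment. The basis is B = [[4,1],[5,4]] with det 11.
Per unit decrease in equipment, x* moves by d = (0.0909, -0.3636).
The basis stays optimal until patios reaches 0; allowable decrease = 101.75 hr.

101.75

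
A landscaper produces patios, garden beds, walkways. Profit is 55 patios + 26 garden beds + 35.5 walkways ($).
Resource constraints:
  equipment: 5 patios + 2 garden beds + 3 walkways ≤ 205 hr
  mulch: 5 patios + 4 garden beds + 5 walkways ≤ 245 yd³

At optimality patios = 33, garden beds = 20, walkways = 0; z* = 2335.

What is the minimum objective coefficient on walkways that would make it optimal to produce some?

37

Both equipment and mulch are binding at x*.
The binding rows give the dual system: 5·y_equipment + 5·y_mulch = 55 and 2·y_equipment + 4·y_mulch = 26.
Solving: y_equipment = 9, y_mulch = 2.
walkways enters the basis when its profit ≥ yᵀa₃ = 9·3 + 2·5 = 37.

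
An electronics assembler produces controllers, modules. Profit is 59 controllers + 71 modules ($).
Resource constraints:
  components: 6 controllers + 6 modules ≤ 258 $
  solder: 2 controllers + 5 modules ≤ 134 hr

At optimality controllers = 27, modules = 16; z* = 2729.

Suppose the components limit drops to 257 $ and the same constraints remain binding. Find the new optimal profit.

Both components and solder are binding at x*.
Dual feasibility on the basic columns requires 6·y_components + 2·y_solder = 59, 6·y_components + 5·y_solder = 71.
This yields shadow prices y_components = 8.5, y_solder = 4.
Δz = y_components·Δb = 8.5 × (-1) = -8.5, so new z* = 2729 − 8.5 = 2720.5.

2720.5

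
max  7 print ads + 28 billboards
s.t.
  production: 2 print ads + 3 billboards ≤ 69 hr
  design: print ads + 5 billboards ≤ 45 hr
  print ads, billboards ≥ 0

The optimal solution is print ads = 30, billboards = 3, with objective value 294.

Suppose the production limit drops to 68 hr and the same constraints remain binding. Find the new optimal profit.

293

At the optimum: production uses 69 of 69 (binding); design uses 45 of 45 (binding).
Dual feasibility on the basic columns requires 2·y_production + 1·y_design = 7, 3·y_production + 5·y_design = 28.
→ y_production = 1 and y_design = 5.
Δz = y_production·Δb = 1 × (-1) = -1, so new z* = 294 − 1 = 293.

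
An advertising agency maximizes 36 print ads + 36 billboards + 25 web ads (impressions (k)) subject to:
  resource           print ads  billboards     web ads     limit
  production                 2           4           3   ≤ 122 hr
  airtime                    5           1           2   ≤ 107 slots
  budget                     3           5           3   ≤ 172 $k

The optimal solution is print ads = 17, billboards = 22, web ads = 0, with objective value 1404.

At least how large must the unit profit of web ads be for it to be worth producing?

32

Check each constraint at x*: production 122/122 (tight); airtime 107/107 (tight); budget 161/172 (slack 11).
Slack constraints have shadow price 0 (complementary slackness).
The binding rows give the dual system: 2·y_production + 5·y_airtime = 36 and 4·y_production + 1·y_airtime = 36.
This yields shadow prices y_production = 8, y_airtime = 4.
web ads enters the basis when its profit ≥ yᵀa₃ = 8·3 + 4·2 = 32.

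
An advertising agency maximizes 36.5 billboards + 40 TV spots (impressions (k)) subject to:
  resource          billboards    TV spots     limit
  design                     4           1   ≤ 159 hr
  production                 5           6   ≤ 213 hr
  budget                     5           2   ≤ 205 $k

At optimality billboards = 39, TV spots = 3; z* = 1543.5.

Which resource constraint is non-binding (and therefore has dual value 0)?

design: 159/159 (binding)
production: 213/213 (binding)
budget: 201/205 (slack 4)
By complementary slackness, a constraint with positive slack has shadow price 0 → budget.

budget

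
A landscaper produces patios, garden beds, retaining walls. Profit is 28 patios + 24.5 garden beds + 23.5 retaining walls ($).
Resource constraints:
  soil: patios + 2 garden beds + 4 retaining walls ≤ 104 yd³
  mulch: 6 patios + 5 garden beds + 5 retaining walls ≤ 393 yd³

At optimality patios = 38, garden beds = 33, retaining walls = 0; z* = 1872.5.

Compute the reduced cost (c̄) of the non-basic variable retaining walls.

Both soil and mulch are binding at x*.
The binding rows give the dual system: 1·y_soil + 6·y_mulch = 28 and 2·y_soil + 5·y_mulch = 24.5.
→ y_soil = 1 and y_mulch = 4.5.
Reduced cost of retaining walls: c₃ − yᵀa₃ = 23.5 − (1·4 + 4.5·5) = 23.5 − 26.5 = -3.

-3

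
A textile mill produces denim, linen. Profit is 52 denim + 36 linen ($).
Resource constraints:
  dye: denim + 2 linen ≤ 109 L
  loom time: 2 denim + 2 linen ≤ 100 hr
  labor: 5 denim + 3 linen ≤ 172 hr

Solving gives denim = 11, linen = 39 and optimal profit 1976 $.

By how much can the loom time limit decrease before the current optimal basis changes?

Binding constraints: loom time, labor. The basis is B = [[2,2],[5,3]] with det -4.
Per unit decrease in loom time, x* moves by d = (0.75, -1.25).
The basis stays optimal until linen reaches 0; allowable decrease = 31.2 hr.

31.2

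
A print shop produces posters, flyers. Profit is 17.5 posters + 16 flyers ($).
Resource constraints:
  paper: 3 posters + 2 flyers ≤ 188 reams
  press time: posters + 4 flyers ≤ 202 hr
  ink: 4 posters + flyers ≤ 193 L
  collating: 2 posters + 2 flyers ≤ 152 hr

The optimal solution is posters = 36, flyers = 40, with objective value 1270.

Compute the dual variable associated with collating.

6.5

Binding: paper and collating. Non-binding: press time (6 unused), ink (9 unused).
Slack constraints have shadow price 0 (complementary slackness).
The binding rows give the dual system: 3·y_paper + 2·y_collating = 17.5 and 2·y_paper + 2·y_collating = 16.
Solving: y_paper = 1.5, y_collating = 6.5.
Shadow price of collating = 6.5.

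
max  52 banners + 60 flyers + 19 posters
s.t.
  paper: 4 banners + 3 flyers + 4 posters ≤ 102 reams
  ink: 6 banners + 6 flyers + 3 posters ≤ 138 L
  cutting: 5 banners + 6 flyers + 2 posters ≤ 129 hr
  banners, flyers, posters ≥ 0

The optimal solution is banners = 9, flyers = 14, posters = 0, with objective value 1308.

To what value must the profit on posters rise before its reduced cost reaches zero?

At the optimum: paper uses 78 of 102 (slack = 24); ink uses 138 of 138 (binding); cutting uses 129 of 129 (binding).
By complementary slackness, y = 0 for the non-binding constraint.
Dual feasibility on the basic columns requires 6·y_ink + 5·y_cutting = 52, 6·y_ink + 6·y_cutting = 60.
→ y_ink = 2 and y_cutting = 8.
posters enters the basis when its profit ≥ yᵀa₃ = 2·3 + 8·2 = 22.

22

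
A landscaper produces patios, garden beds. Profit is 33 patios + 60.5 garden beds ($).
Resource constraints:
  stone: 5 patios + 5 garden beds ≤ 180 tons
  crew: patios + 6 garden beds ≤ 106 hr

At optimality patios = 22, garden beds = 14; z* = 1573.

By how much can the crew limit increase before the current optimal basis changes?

110

Binding constraints: stone, crew. The basis is B = [[5,5],[1,6]] with det 25.
Per unit increase in crew, x* moves by d = (-0.2, 0.2).
The basis stays optimal until patios reaches 0; allowable increase = 110 hr.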